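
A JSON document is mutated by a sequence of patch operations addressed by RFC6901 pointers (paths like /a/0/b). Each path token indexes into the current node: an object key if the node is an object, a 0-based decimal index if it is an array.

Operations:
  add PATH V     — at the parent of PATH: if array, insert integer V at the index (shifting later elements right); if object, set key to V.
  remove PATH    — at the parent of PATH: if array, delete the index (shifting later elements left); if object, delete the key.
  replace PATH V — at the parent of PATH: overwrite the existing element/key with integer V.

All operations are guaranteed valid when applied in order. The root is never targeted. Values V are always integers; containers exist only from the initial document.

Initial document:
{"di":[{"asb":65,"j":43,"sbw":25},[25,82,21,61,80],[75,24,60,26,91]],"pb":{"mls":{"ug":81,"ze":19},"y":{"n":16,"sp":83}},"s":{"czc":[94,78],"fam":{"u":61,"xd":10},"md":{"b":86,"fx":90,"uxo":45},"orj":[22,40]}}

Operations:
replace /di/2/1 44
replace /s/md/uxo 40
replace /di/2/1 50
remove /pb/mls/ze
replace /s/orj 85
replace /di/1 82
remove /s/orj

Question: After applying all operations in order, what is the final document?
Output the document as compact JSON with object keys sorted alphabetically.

After op 1 (replace /di/2/1 44): {"di":[{"asb":65,"j":43,"sbw":25},[25,82,21,61,80],[75,44,60,26,91]],"pb":{"mls":{"ug":81,"ze":19},"y":{"n":16,"sp":83}},"s":{"czc":[94,78],"fam":{"u":61,"xd":10},"md":{"b":86,"fx":90,"uxo":45},"orj":[22,40]}}
After op 2 (replace /s/md/uxo 40): {"di":[{"asb":65,"j":43,"sbw":25},[25,82,21,61,80],[75,44,60,26,91]],"pb":{"mls":{"ug":81,"ze":19},"y":{"n":16,"sp":83}},"s":{"czc":[94,78],"fam":{"u":61,"xd":10},"md":{"b":86,"fx":90,"uxo":40},"orj":[22,40]}}
After op 3 (replace /di/2/1 50): {"di":[{"asb":65,"j":43,"sbw":25},[25,82,21,61,80],[75,50,60,26,91]],"pb":{"mls":{"ug":81,"ze":19},"y":{"n":16,"sp":83}},"s":{"czc":[94,78],"fam":{"u":61,"xd":10},"md":{"b":86,"fx":90,"uxo":40},"orj":[22,40]}}
After op 4 (remove /pb/mls/ze): {"di":[{"asb":65,"j":43,"sbw":25},[25,82,21,61,80],[75,50,60,26,91]],"pb":{"mls":{"ug":81},"y":{"n":16,"sp":83}},"s":{"czc":[94,78],"fam":{"u":61,"xd":10},"md":{"b":86,"fx":90,"uxo":40},"orj":[22,40]}}
After op 5 (replace /s/orj 85): {"di":[{"asb":65,"j":43,"sbw":25},[25,82,21,61,80],[75,50,60,26,91]],"pb":{"mls":{"ug":81},"y":{"n":16,"sp":83}},"s":{"czc":[94,78],"fam":{"u":61,"xd":10},"md":{"b":86,"fx":90,"uxo":40},"orj":85}}
After op 6 (replace /di/1 82): {"di":[{"asb":65,"j":43,"sbw":25},82,[75,50,60,26,91]],"pb":{"mls":{"ug":81},"y":{"n":16,"sp":83}},"s":{"czc":[94,78],"fam":{"u":61,"xd":10},"md":{"b":86,"fx":90,"uxo":40},"orj":85}}
After op 7 (remove /s/orj): {"di":[{"asb":65,"j":43,"sbw":25},82,[75,50,60,26,91]],"pb":{"mls":{"ug":81},"y":{"n":16,"sp":83}},"s":{"czc":[94,78],"fam":{"u":61,"xd":10},"md":{"b":86,"fx":90,"uxo":40}}}

Answer: {"di":[{"asb":65,"j":43,"sbw":25},82,[75,50,60,26,91]],"pb":{"mls":{"ug":81},"y":{"n":16,"sp":83}},"s":{"czc":[94,78],"fam":{"u":61,"xd":10},"md":{"b":86,"fx":90,"uxo":40}}}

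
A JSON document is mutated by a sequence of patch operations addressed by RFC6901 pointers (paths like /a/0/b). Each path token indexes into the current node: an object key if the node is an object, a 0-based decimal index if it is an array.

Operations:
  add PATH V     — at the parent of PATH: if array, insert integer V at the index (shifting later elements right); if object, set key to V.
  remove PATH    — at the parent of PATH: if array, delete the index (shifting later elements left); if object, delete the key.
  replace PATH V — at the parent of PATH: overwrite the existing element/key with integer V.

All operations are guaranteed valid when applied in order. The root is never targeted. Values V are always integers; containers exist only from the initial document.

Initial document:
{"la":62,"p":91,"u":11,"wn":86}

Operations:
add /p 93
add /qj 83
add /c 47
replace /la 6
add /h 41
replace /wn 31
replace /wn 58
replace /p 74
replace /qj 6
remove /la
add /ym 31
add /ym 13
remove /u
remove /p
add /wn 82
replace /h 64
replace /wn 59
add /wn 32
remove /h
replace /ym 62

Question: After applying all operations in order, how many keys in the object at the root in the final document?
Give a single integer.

Answer: 4

Derivation:
After op 1 (add /p 93): {"la":62,"p":93,"u":11,"wn":86}
After op 2 (add /qj 83): {"la":62,"p":93,"qj":83,"u":11,"wn":86}
After op 3 (add /c 47): {"c":47,"la":62,"p":93,"qj":83,"u":11,"wn":86}
After op 4 (replace /la 6): {"c":47,"la":6,"p":93,"qj":83,"u":11,"wn":86}
After op 5 (add /h 41): {"c":47,"h":41,"la":6,"p":93,"qj":83,"u":11,"wn":86}
After op 6 (replace /wn 31): {"c":47,"h":41,"la":6,"p":93,"qj":83,"u":11,"wn":31}
After op 7 (replace /wn 58): {"c":47,"h":41,"la":6,"p":93,"qj":83,"u":11,"wn":58}
After op 8 (replace /p 74): {"c":47,"h":41,"la":6,"p":74,"qj":83,"u":11,"wn":58}
After op 9 (replace /qj 6): {"c":47,"h":41,"la":6,"p":74,"qj":6,"u":11,"wn":58}
After op 10 (remove /la): {"c":47,"h":41,"p":74,"qj":6,"u":11,"wn":58}
After op 11 (add /ym 31): {"c":47,"h":41,"p":74,"qj":6,"u":11,"wn":58,"ym":31}
After op 12 (add /ym 13): {"c":47,"h":41,"p":74,"qj":6,"u":11,"wn":58,"ym":13}
After op 13 (remove /u): {"c":47,"h":41,"p":74,"qj":6,"wn":58,"ym":13}
After op 14 (remove /p): {"c":47,"h":41,"qj":6,"wn":58,"ym":13}
After op 15 (add /wn 82): {"c":47,"h":41,"qj":6,"wn":82,"ym":13}
After op 16 (replace /h 64): {"c":47,"h":64,"qj":6,"wn":82,"ym":13}
After op 17 (replace /wn 59): {"c":47,"h":64,"qj":6,"wn":59,"ym":13}
After op 18 (add /wn 32): {"c":47,"h":64,"qj":6,"wn":32,"ym":13}
After op 19 (remove /h): {"c":47,"qj":6,"wn":32,"ym":13}
After op 20 (replace /ym 62): {"c":47,"qj":6,"wn":32,"ym":62}
Size at the root: 4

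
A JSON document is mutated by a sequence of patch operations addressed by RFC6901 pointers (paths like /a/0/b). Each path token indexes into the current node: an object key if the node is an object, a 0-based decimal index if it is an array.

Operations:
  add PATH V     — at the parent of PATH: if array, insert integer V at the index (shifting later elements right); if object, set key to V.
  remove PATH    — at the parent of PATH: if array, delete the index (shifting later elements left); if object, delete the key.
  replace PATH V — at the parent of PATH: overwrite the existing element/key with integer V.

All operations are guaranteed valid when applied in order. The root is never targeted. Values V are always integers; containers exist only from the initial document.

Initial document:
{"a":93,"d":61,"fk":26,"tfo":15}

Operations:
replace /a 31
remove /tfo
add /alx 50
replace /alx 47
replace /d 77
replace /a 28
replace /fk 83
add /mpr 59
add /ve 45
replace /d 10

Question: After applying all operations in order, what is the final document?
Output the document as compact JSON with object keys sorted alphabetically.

After op 1 (replace /a 31): {"a":31,"d":61,"fk":26,"tfo":15}
After op 2 (remove /tfo): {"a":31,"d":61,"fk":26}
After op 3 (add /alx 50): {"a":31,"alx":50,"d":61,"fk":26}
After op 4 (replace /alx 47): {"a":31,"alx":47,"d":61,"fk":26}
After op 5 (replace /d 77): {"a":31,"alx":47,"d":77,"fk":26}
After op 6 (replace /a 28): {"a":28,"alx":47,"d":77,"fk":26}
After op 7 (replace /fk 83): {"a":28,"alx":47,"d":77,"fk":83}
After op 8 (add /mpr 59): {"a":28,"alx":47,"d":77,"fk":83,"mpr":59}
After op 9 (add /ve 45): {"a":28,"alx":47,"d":77,"fk":83,"mpr":59,"ve":45}
After op 10 (replace /d 10): {"a":28,"alx":47,"d":10,"fk":83,"mpr":59,"ve":45}

Answer: {"a":28,"alx":47,"d":10,"fk":83,"mpr":59,"ve":45}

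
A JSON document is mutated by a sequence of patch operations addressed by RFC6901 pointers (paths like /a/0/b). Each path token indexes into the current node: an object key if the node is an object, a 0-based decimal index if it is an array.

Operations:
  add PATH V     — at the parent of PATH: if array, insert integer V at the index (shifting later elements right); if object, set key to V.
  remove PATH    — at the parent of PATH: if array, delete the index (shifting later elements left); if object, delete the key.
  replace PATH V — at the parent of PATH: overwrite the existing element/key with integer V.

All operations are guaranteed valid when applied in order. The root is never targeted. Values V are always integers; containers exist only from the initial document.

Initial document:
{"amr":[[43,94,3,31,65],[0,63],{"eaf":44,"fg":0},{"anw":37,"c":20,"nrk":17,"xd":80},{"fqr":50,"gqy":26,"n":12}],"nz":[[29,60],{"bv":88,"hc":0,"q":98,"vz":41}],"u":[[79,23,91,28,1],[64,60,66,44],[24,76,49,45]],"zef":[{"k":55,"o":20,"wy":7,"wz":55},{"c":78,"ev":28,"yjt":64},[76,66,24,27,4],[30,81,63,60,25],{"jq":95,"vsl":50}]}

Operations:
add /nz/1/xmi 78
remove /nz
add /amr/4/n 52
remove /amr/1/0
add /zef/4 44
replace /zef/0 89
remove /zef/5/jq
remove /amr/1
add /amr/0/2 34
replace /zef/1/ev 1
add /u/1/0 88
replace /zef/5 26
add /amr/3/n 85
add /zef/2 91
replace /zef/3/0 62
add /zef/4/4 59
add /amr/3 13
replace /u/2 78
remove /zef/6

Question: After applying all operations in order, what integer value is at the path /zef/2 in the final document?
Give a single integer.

Answer: 91

Derivation:
After op 1 (add /nz/1/xmi 78): {"amr":[[43,94,3,31,65],[0,63],{"eaf":44,"fg":0},{"anw":37,"c":20,"nrk":17,"xd":80},{"fqr":50,"gqy":26,"n":12}],"nz":[[29,60],{"bv":88,"hc":0,"q":98,"vz":41,"xmi":78}],"u":[[79,23,91,28,1],[64,60,66,44],[24,76,49,45]],"zef":[{"k":55,"o":20,"wy":7,"wz":55},{"c":78,"ev":28,"yjt":64},[76,66,24,27,4],[30,81,63,60,25],{"jq":95,"vsl":50}]}
After op 2 (remove /nz): {"amr":[[43,94,3,31,65],[0,63],{"eaf":44,"fg":0},{"anw":37,"c":20,"nrk":17,"xd":80},{"fqr":50,"gqy":26,"n":12}],"u":[[79,23,91,28,1],[64,60,66,44],[24,76,49,45]],"zef":[{"k":55,"o":20,"wy":7,"wz":55},{"c":78,"ev":28,"yjt":64},[76,66,24,27,4],[30,81,63,60,25],{"jq":95,"vsl":50}]}
After op 3 (add /amr/4/n 52): {"amr":[[43,94,3,31,65],[0,63],{"eaf":44,"fg":0},{"anw":37,"c":20,"nrk":17,"xd":80},{"fqr":50,"gqy":26,"n":52}],"u":[[79,23,91,28,1],[64,60,66,44],[24,76,49,45]],"zef":[{"k":55,"o":20,"wy":7,"wz":55},{"c":78,"ev":28,"yjt":64},[76,66,24,27,4],[30,81,63,60,25],{"jq":95,"vsl":50}]}
After op 4 (remove /amr/1/0): {"amr":[[43,94,3,31,65],[63],{"eaf":44,"fg":0},{"anw":37,"c":20,"nrk":17,"xd":80},{"fqr":50,"gqy":26,"n":52}],"u":[[79,23,91,28,1],[64,60,66,44],[24,76,49,45]],"zef":[{"k":55,"o":20,"wy":7,"wz":55},{"c":78,"ev":28,"yjt":64},[76,66,24,27,4],[30,81,63,60,25],{"jq":95,"vsl":50}]}
After op 5 (add /zef/4 44): {"amr":[[43,94,3,31,65],[63],{"eaf":44,"fg":0},{"anw":37,"c":20,"nrk":17,"xd":80},{"fqr":50,"gqy":26,"n":52}],"u":[[79,23,91,28,1],[64,60,66,44],[24,76,49,45]],"zef":[{"k":55,"o":20,"wy":7,"wz":55},{"c":78,"ev":28,"yjt":64},[76,66,24,27,4],[30,81,63,60,25],44,{"jq":95,"vsl":50}]}
After op 6 (replace /zef/0 89): {"amr":[[43,94,3,31,65],[63],{"eaf":44,"fg":0},{"anw":37,"c":20,"nrk":17,"xd":80},{"fqr":50,"gqy":26,"n":52}],"u":[[79,23,91,28,1],[64,60,66,44],[24,76,49,45]],"zef":[89,{"c":78,"ev":28,"yjt":64},[76,66,24,27,4],[30,81,63,60,25],44,{"jq":95,"vsl":50}]}
After op 7 (remove /zef/5/jq): {"amr":[[43,94,3,31,65],[63],{"eaf":44,"fg":0},{"anw":37,"c":20,"nrk":17,"xd":80},{"fqr":50,"gqy":26,"n":52}],"u":[[79,23,91,28,1],[64,60,66,44],[24,76,49,45]],"zef":[89,{"c":78,"ev":28,"yjt":64},[76,66,24,27,4],[30,81,63,60,25],44,{"vsl":50}]}
After op 8 (remove /amr/1): {"amr":[[43,94,3,31,65],{"eaf":44,"fg":0},{"anw":37,"c":20,"nrk":17,"xd":80},{"fqr":50,"gqy":26,"n":52}],"u":[[79,23,91,28,1],[64,60,66,44],[24,76,49,45]],"zef":[89,{"c":78,"ev":28,"yjt":64},[76,66,24,27,4],[30,81,63,60,25],44,{"vsl":50}]}
After op 9 (add /amr/0/2 34): {"amr":[[43,94,34,3,31,65],{"eaf":44,"fg":0},{"anw":37,"c":20,"nrk":17,"xd":80},{"fqr":50,"gqy":26,"n":52}],"u":[[79,23,91,28,1],[64,60,66,44],[24,76,49,45]],"zef":[89,{"c":78,"ev":28,"yjt":64},[76,66,24,27,4],[30,81,63,60,25],44,{"vsl":50}]}
After op 10 (replace /zef/1/ev 1): {"amr":[[43,94,34,3,31,65],{"eaf":44,"fg":0},{"anw":37,"c":20,"nrk":17,"xd":80},{"fqr":50,"gqy":26,"n":52}],"u":[[79,23,91,28,1],[64,60,66,44],[24,76,49,45]],"zef":[89,{"c":78,"ev":1,"yjt":64},[76,66,24,27,4],[30,81,63,60,25],44,{"vsl":50}]}
After op 11 (add /u/1/0 88): {"amr":[[43,94,34,3,31,65],{"eaf":44,"fg":0},{"anw":37,"c":20,"nrk":17,"xd":80},{"fqr":50,"gqy":26,"n":52}],"u":[[79,23,91,28,1],[88,64,60,66,44],[24,76,49,45]],"zef":[89,{"c":78,"ev":1,"yjt":64},[76,66,24,27,4],[30,81,63,60,25],44,{"vsl":50}]}
After op 12 (replace /zef/5 26): {"amr":[[43,94,34,3,31,65],{"eaf":44,"fg":0},{"anw":37,"c":20,"nrk":17,"xd":80},{"fqr":50,"gqy":26,"n":52}],"u":[[79,23,91,28,1],[88,64,60,66,44],[24,76,49,45]],"zef":[89,{"c":78,"ev":1,"yjt":64},[76,66,24,27,4],[30,81,63,60,25],44,26]}
After op 13 (add /amr/3/n 85): {"amr":[[43,94,34,3,31,65],{"eaf":44,"fg":0},{"anw":37,"c":20,"nrk":17,"xd":80},{"fqr":50,"gqy":26,"n":85}],"u":[[79,23,91,28,1],[88,64,60,66,44],[24,76,49,45]],"zef":[89,{"c":78,"ev":1,"yjt":64},[76,66,24,27,4],[30,81,63,60,25],44,26]}
After op 14 (add /zef/2 91): {"amr":[[43,94,34,3,31,65],{"eaf":44,"fg":0},{"anw":37,"c":20,"nrk":17,"xd":80},{"fqr":50,"gqy":26,"n":85}],"u":[[79,23,91,28,1],[88,64,60,66,44],[24,76,49,45]],"zef":[89,{"c":78,"ev":1,"yjt":64},91,[76,66,24,27,4],[30,81,63,60,25],44,26]}
After op 15 (replace /zef/3/0 62): {"amr":[[43,94,34,3,31,65],{"eaf":44,"fg":0},{"anw":37,"c":20,"nrk":17,"xd":80},{"fqr":50,"gqy":26,"n":85}],"u":[[79,23,91,28,1],[88,64,60,66,44],[24,76,49,45]],"zef":[89,{"c":78,"ev":1,"yjt":64},91,[62,66,24,27,4],[30,81,63,60,25],44,26]}
After op 16 (add /zef/4/4 59): {"amr":[[43,94,34,3,31,65],{"eaf":44,"fg":0},{"anw":37,"c":20,"nrk":17,"xd":80},{"fqr":50,"gqy":26,"n":85}],"u":[[79,23,91,28,1],[88,64,60,66,44],[24,76,49,45]],"zef":[89,{"c":78,"ev":1,"yjt":64},91,[62,66,24,27,4],[30,81,63,60,59,25],44,26]}
After op 17 (add /amr/3 13): {"amr":[[43,94,34,3,31,65],{"eaf":44,"fg":0},{"anw":37,"c":20,"nrk":17,"xd":80},13,{"fqr":50,"gqy":26,"n":85}],"u":[[79,23,91,28,1],[88,64,60,66,44],[24,76,49,45]],"zef":[89,{"c":78,"ev":1,"yjt":64},91,[62,66,24,27,4],[30,81,63,60,59,25],44,26]}
After op 18 (replace /u/2 78): {"amr":[[43,94,34,3,31,65],{"eaf":44,"fg":0},{"anw":37,"c":20,"nrk":17,"xd":80},13,{"fqr":50,"gqy":26,"n":85}],"u":[[79,23,91,28,1],[88,64,60,66,44],78],"zef":[89,{"c":78,"ev":1,"yjt":64},91,[62,66,24,27,4],[30,81,63,60,59,25],44,26]}
After op 19 (remove /zef/6): {"amr":[[43,94,34,3,31,65],{"eaf":44,"fg":0},{"anw":37,"c":20,"nrk":17,"xd":80},13,{"fqr":50,"gqy":26,"n":85}],"u":[[79,23,91,28,1],[88,64,60,66,44],78],"zef":[89,{"c":78,"ev":1,"yjt":64},91,[62,66,24,27,4],[30,81,63,60,59,25],44]}
Value at /zef/2: 91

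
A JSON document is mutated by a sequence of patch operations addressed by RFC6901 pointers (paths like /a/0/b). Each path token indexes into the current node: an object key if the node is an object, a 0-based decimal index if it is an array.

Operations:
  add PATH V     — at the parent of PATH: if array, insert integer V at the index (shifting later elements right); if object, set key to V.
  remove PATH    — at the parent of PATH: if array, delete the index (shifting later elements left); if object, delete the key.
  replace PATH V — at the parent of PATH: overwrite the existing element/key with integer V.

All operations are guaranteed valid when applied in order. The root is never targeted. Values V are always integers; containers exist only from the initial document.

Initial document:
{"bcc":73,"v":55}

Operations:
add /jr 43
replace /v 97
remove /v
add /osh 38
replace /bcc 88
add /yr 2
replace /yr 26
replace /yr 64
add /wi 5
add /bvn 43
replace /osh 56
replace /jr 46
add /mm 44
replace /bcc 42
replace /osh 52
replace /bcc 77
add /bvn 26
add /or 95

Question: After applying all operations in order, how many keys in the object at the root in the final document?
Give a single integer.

Answer: 8

Derivation:
After op 1 (add /jr 43): {"bcc":73,"jr":43,"v":55}
After op 2 (replace /v 97): {"bcc":73,"jr":43,"v":97}
After op 3 (remove /v): {"bcc":73,"jr":43}
After op 4 (add /osh 38): {"bcc":73,"jr":43,"osh":38}
After op 5 (replace /bcc 88): {"bcc":88,"jr":43,"osh":38}
After op 6 (add /yr 2): {"bcc":88,"jr":43,"osh":38,"yr":2}
After op 7 (replace /yr 26): {"bcc":88,"jr":43,"osh":38,"yr":26}
After op 8 (replace /yr 64): {"bcc":88,"jr":43,"osh":38,"yr":64}
After op 9 (add /wi 5): {"bcc":88,"jr":43,"osh":38,"wi":5,"yr":64}
After op 10 (add /bvn 43): {"bcc":88,"bvn":43,"jr":43,"osh":38,"wi":5,"yr":64}
After op 11 (replace /osh 56): {"bcc":88,"bvn":43,"jr":43,"osh":56,"wi":5,"yr":64}
After op 12 (replace /jr 46): {"bcc":88,"bvn":43,"jr":46,"osh":56,"wi":5,"yr":64}
After op 13 (add /mm 44): {"bcc":88,"bvn":43,"jr":46,"mm":44,"osh":56,"wi":5,"yr":64}
After op 14 (replace /bcc 42): {"bcc":42,"bvn":43,"jr":46,"mm":44,"osh":56,"wi":5,"yr":64}
After op 15 (replace /osh 52): {"bcc":42,"bvn":43,"jr":46,"mm":44,"osh":52,"wi":5,"yr":64}
After op 16 (replace /bcc 77): {"bcc":77,"bvn":43,"jr":46,"mm":44,"osh":52,"wi":5,"yr":64}
After op 17 (add /bvn 26): {"bcc":77,"bvn":26,"jr":46,"mm":44,"osh":52,"wi":5,"yr":64}
After op 18 (add /or 95): {"bcc":77,"bvn":26,"jr":46,"mm":44,"or":95,"osh":52,"wi":5,"yr":64}
Size at the root: 8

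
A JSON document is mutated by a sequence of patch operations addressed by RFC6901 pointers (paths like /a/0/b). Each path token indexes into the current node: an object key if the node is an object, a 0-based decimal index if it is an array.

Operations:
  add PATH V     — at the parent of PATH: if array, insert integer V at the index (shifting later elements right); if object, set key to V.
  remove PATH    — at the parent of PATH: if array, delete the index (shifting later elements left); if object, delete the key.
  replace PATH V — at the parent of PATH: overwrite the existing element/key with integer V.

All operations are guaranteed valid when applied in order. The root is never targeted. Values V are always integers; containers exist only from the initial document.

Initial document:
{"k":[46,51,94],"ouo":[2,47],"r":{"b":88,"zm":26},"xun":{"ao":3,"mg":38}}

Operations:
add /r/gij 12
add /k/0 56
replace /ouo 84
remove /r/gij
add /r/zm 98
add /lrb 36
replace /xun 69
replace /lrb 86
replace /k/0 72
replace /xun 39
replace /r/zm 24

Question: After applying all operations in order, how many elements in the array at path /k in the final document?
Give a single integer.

After op 1 (add /r/gij 12): {"k":[46,51,94],"ouo":[2,47],"r":{"b":88,"gij":12,"zm":26},"xun":{"ao":3,"mg":38}}
After op 2 (add /k/0 56): {"k":[56,46,51,94],"ouo":[2,47],"r":{"b":88,"gij":12,"zm":26},"xun":{"ao":3,"mg":38}}
After op 3 (replace /ouo 84): {"k":[56,46,51,94],"ouo":84,"r":{"b":88,"gij":12,"zm":26},"xun":{"ao":3,"mg":38}}
After op 4 (remove /r/gij): {"k":[56,46,51,94],"ouo":84,"r":{"b":88,"zm":26},"xun":{"ao":3,"mg":38}}
After op 5 (add /r/zm 98): {"k":[56,46,51,94],"ouo":84,"r":{"b":88,"zm":98},"xun":{"ao":3,"mg":38}}
After op 6 (add /lrb 36): {"k":[56,46,51,94],"lrb":36,"ouo":84,"r":{"b":88,"zm":98},"xun":{"ao":3,"mg":38}}
After op 7 (replace /xun 69): {"k":[56,46,51,94],"lrb":36,"ouo":84,"r":{"b":88,"zm":98},"xun":69}
After op 8 (replace /lrb 86): {"k":[56,46,51,94],"lrb":86,"ouo":84,"r":{"b":88,"zm":98},"xun":69}
After op 9 (replace /k/0 72): {"k":[72,46,51,94],"lrb":86,"ouo":84,"r":{"b":88,"zm":98},"xun":69}
After op 10 (replace /xun 39): {"k":[72,46,51,94],"lrb":86,"ouo":84,"r":{"b":88,"zm":98},"xun":39}
After op 11 (replace /r/zm 24): {"k":[72,46,51,94],"lrb":86,"ouo":84,"r":{"b":88,"zm":24},"xun":39}
Size at path /k: 4

Answer: 4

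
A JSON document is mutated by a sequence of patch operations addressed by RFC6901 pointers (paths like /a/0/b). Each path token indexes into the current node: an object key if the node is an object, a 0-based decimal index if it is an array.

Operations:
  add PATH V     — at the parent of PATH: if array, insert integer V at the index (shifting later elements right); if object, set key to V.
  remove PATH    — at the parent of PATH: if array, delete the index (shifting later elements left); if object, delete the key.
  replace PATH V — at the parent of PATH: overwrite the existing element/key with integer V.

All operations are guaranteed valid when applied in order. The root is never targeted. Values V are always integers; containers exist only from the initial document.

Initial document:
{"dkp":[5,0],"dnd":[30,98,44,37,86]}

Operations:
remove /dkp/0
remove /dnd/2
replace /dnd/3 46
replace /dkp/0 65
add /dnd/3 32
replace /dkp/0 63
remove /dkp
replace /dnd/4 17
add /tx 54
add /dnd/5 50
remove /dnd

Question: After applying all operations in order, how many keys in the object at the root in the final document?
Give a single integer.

Answer: 1

Derivation:
After op 1 (remove /dkp/0): {"dkp":[0],"dnd":[30,98,44,37,86]}
After op 2 (remove /dnd/2): {"dkp":[0],"dnd":[30,98,37,86]}
After op 3 (replace /dnd/3 46): {"dkp":[0],"dnd":[30,98,37,46]}
After op 4 (replace /dkp/0 65): {"dkp":[65],"dnd":[30,98,37,46]}
After op 5 (add /dnd/3 32): {"dkp":[65],"dnd":[30,98,37,32,46]}
After op 6 (replace /dkp/0 63): {"dkp":[63],"dnd":[30,98,37,32,46]}
After op 7 (remove /dkp): {"dnd":[30,98,37,32,46]}
After op 8 (replace /dnd/4 17): {"dnd":[30,98,37,32,17]}
After op 9 (add /tx 54): {"dnd":[30,98,37,32,17],"tx":54}
After op 10 (add /dnd/5 50): {"dnd":[30,98,37,32,17,50],"tx":54}
After op 11 (remove /dnd): {"tx":54}
Size at the root: 1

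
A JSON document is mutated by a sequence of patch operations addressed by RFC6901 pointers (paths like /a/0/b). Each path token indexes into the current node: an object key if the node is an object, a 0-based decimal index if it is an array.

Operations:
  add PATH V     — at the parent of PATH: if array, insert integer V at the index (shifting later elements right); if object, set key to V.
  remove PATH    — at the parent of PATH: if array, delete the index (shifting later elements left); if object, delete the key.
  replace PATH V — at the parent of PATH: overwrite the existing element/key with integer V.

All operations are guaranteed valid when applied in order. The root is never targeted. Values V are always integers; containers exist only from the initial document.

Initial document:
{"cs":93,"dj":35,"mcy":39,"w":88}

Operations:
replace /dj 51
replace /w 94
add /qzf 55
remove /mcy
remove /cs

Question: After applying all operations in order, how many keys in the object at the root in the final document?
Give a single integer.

Answer: 3

Derivation:
After op 1 (replace /dj 51): {"cs":93,"dj":51,"mcy":39,"w":88}
After op 2 (replace /w 94): {"cs":93,"dj":51,"mcy":39,"w":94}
After op 3 (add /qzf 55): {"cs":93,"dj":51,"mcy":39,"qzf":55,"w":94}
After op 4 (remove /mcy): {"cs":93,"dj":51,"qzf":55,"w":94}
After op 5 (remove /cs): {"dj":51,"qzf":55,"w":94}
Size at the root: 3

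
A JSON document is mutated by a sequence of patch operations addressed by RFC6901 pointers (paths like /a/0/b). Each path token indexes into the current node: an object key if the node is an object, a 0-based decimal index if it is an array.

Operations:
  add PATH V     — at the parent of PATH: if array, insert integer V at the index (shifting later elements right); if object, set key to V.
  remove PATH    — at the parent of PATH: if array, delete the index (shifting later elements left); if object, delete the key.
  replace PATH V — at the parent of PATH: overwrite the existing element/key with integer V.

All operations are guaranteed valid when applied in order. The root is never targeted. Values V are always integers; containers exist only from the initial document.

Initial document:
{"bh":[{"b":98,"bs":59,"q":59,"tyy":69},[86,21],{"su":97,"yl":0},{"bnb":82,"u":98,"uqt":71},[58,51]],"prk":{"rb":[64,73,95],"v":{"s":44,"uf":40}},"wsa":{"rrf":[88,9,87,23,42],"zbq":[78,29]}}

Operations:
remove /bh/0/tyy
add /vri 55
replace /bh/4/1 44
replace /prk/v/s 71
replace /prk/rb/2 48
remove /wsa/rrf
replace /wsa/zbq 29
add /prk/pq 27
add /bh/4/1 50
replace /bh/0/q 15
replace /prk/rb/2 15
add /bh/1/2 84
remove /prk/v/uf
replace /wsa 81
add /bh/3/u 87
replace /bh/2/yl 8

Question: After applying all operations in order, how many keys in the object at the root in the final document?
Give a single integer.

Answer: 4

Derivation:
After op 1 (remove /bh/0/tyy): {"bh":[{"b":98,"bs":59,"q":59},[86,21],{"su":97,"yl":0},{"bnb":82,"u":98,"uqt":71},[58,51]],"prk":{"rb":[64,73,95],"v":{"s":44,"uf":40}},"wsa":{"rrf":[88,9,87,23,42],"zbq":[78,29]}}
After op 2 (add /vri 55): {"bh":[{"b":98,"bs":59,"q":59},[86,21],{"su":97,"yl":0},{"bnb":82,"u":98,"uqt":71},[58,51]],"prk":{"rb":[64,73,95],"v":{"s":44,"uf":40}},"vri":55,"wsa":{"rrf":[88,9,87,23,42],"zbq":[78,29]}}
After op 3 (replace /bh/4/1 44): {"bh":[{"b":98,"bs":59,"q":59},[86,21],{"su":97,"yl":0},{"bnb":82,"u":98,"uqt":71},[58,44]],"prk":{"rb":[64,73,95],"v":{"s":44,"uf":40}},"vri":55,"wsa":{"rrf":[88,9,87,23,42],"zbq":[78,29]}}
After op 4 (replace /prk/v/s 71): {"bh":[{"b":98,"bs":59,"q":59},[86,21],{"su":97,"yl":0},{"bnb":82,"u":98,"uqt":71},[58,44]],"prk":{"rb":[64,73,95],"v":{"s":71,"uf":40}},"vri":55,"wsa":{"rrf":[88,9,87,23,42],"zbq":[78,29]}}
After op 5 (replace /prk/rb/2 48): {"bh":[{"b":98,"bs":59,"q":59},[86,21],{"su":97,"yl":0},{"bnb":82,"u":98,"uqt":71},[58,44]],"prk":{"rb":[64,73,48],"v":{"s":71,"uf":40}},"vri":55,"wsa":{"rrf":[88,9,87,23,42],"zbq":[78,29]}}
After op 6 (remove /wsa/rrf): {"bh":[{"b":98,"bs":59,"q":59},[86,21],{"su":97,"yl":0},{"bnb":82,"u":98,"uqt":71},[58,44]],"prk":{"rb":[64,73,48],"v":{"s":71,"uf":40}},"vri":55,"wsa":{"zbq":[78,29]}}
After op 7 (replace /wsa/zbq 29): {"bh":[{"b":98,"bs":59,"q":59},[86,21],{"su":97,"yl":0},{"bnb":82,"u":98,"uqt":71},[58,44]],"prk":{"rb":[64,73,48],"v":{"s":71,"uf":40}},"vri":55,"wsa":{"zbq":29}}
After op 8 (add /prk/pq 27): {"bh":[{"b":98,"bs":59,"q":59},[86,21],{"su":97,"yl":0},{"bnb":82,"u":98,"uqt":71},[58,44]],"prk":{"pq":27,"rb":[64,73,48],"v":{"s":71,"uf":40}},"vri":55,"wsa":{"zbq":29}}
After op 9 (add /bh/4/1 50): {"bh":[{"b":98,"bs":59,"q":59},[86,21],{"su":97,"yl":0},{"bnb":82,"u":98,"uqt":71},[58,50,44]],"prk":{"pq":27,"rb":[64,73,48],"v":{"s":71,"uf":40}},"vri":55,"wsa":{"zbq":29}}
After op 10 (replace /bh/0/q 15): {"bh":[{"b":98,"bs":59,"q":15},[86,21],{"su":97,"yl":0},{"bnb":82,"u":98,"uqt":71},[58,50,44]],"prk":{"pq":27,"rb":[64,73,48],"v":{"s":71,"uf":40}},"vri":55,"wsa":{"zbq":29}}
After op 11 (replace /prk/rb/2 15): {"bh":[{"b":98,"bs":59,"q":15},[86,21],{"su":97,"yl":0},{"bnb":82,"u":98,"uqt":71},[58,50,44]],"prk":{"pq":27,"rb":[64,73,15],"v":{"s":71,"uf":40}},"vri":55,"wsa":{"zbq":29}}
After op 12 (add /bh/1/2 84): {"bh":[{"b":98,"bs":59,"q":15},[86,21,84],{"su":97,"yl":0},{"bnb":82,"u":98,"uqt":71},[58,50,44]],"prk":{"pq":27,"rb":[64,73,15],"v":{"s":71,"uf":40}},"vri":55,"wsa":{"zbq":29}}
After op 13 (remove /prk/v/uf): {"bh":[{"b":98,"bs":59,"q":15},[86,21,84],{"su":97,"yl":0},{"bnb":82,"u":98,"uqt":71},[58,50,44]],"prk":{"pq":27,"rb":[64,73,15],"v":{"s":71}},"vri":55,"wsa":{"zbq":29}}
After op 14 (replace /wsa 81): {"bh":[{"b":98,"bs":59,"q":15},[86,21,84],{"su":97,"yl":0},{"bnb":82,"u":98,"uqt":71},[58,50,44]],"prk":{"pq":27,"rb":[64,73,15],"v":{"s":71}},"vri":55,"wsa":81}
After op 15 (add /bh/3/u 87): {"bh":[{"b":98,"bs":59,"q":15},[86,21,84],{"su":97,"yl":0},{"bnb":82,"u":87,"uqt":71},[58,50,44]],"prk":{"pq":27,"rb":[64,73,15],"v":{"s":71}},"vri":55,"wsa":81}
After op 16 (replace /bh/2/yl 8): {"bh":[{"b":98,"bs":59,"q":15},[86,21,84],{"su":97,"yl":8},{"bnb":82,"u":87,"uqt":71},[58,50,44]],"prk":{"pq":27,"rb":[64,73,15],"v":{"s":71}},"vri":55,"wsa":81}
Size at the root: 4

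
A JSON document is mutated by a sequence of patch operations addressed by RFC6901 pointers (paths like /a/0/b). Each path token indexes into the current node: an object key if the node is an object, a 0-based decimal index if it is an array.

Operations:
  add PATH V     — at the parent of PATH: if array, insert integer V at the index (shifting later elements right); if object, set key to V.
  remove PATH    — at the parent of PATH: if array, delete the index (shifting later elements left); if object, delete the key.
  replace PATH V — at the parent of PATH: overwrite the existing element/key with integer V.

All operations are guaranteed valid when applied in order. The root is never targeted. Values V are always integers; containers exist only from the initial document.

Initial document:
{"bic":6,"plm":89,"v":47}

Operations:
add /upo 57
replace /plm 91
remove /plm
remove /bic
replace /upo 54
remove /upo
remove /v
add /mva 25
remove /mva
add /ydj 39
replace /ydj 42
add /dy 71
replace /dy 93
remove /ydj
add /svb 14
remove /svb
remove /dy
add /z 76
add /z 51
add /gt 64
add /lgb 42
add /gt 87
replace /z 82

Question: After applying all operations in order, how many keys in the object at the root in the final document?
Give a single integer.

Answer: 3

Derivation:
After op 1 (add /upo 57): {"bic":6,"plm":89,"upo":57,"v":47}
After op 2 (replace /plm 91): {"bic":6,"plm":91,"upo":57,"v":47}
After op 3 (remove /plm): {"bic":6,"upo":57,"v":47}
After op 4 (remove /bic): {"upo":57,"v":47}
After op 5 (replace /upo 54): {"upo":54,"v":47}
After op 6 (remove /upo): {"v":47}
After op 7 (remove /v): {}
After op 8 (add /mva 25): {"mva":25}
After op 9 (remove /mva): {}
After op 10 (add /ydj 39): {"ydj":39}
After op 11 (replace /ydj 42): {"ydj":42}
After op 12 (add /dy 71): {"dy":71,"ydj":42}
After op 13 (replace /dy 93): {"dy":93,"ydj":42}
After op 14 (remove /ydj): {"dy":93}
After op 15 (add /svb 14): {"dy":93,"svb":14}
After op 16 (remove /svb): {"dy":93}
After op 17 (remove /dy): {}
After op 18 (add /z 76): {"z":76}
After op 19 (add /z 51): {"z":51}
After op 20 (add /gt 64): {"gt":64,"z":51}
After op 21 (add /lgb 42): {"gt":64,"lgb":42,"z":51}
After op 22 (add /gt 87): {"gt":87,"lgb":42,"z":51}
After op 23 (replace /z 82): {"gt":87,"lgb":42,"z":82}
Size at the root: 3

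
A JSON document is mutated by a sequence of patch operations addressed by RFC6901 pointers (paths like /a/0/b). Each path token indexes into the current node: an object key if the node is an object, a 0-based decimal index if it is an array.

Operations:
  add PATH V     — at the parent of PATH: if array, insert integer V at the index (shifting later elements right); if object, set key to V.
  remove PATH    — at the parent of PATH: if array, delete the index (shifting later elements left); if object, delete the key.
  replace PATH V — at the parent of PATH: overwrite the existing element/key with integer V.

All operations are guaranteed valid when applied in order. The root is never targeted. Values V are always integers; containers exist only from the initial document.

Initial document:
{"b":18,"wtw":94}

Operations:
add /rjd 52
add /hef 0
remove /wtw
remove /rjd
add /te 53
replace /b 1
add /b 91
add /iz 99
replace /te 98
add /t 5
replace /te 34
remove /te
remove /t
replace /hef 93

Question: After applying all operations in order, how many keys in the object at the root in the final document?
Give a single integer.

Answer: 3

Derivation:
After op 1 (add /rjd 52): {"b":18,"rjd":52,"wtw":94}
After op 2 (add /hef 0): {"b":18,"hef":0,"rjd":52,"wtw":94}
After op 3 (remove /wtw): {"b":18,"hef":0,"rjd":52}
After op 4 (remove /rjd): {"b":18,"hef":0}
After op 5 (add /te 53): {"b":18,"hef":0,"te":53}
After op 6 (replace /b 1): {"b":1,"hef":0,"te":53}
After op 7 (add /b 91): {"b":91,"hef":0,"te":53}
After op 8 (add /iz 99): {"b":91,"hef":0,"iz":99,"te":53}
After op 9 (replace /te 98): {"b":91,"hef":0,"iz":99,"te":98}
After op 10 (add /t 5): {"b":91,"hef":0,"iz":99,"t":5,"te":98}
After op 11 (replace /te 34): {"b":91,"hef":0,"iz":99,"t":5,"te":34}
After op 12 (remove /te): {"b":91,"hef":0,"iz":99,"t":5}
After op 13 (remove /t): {"b":91,"hef":0,"iz":99}
After op 14 (replace /hef 93): {"b":91,"hef":93,"iz":99}
Size at the root: 3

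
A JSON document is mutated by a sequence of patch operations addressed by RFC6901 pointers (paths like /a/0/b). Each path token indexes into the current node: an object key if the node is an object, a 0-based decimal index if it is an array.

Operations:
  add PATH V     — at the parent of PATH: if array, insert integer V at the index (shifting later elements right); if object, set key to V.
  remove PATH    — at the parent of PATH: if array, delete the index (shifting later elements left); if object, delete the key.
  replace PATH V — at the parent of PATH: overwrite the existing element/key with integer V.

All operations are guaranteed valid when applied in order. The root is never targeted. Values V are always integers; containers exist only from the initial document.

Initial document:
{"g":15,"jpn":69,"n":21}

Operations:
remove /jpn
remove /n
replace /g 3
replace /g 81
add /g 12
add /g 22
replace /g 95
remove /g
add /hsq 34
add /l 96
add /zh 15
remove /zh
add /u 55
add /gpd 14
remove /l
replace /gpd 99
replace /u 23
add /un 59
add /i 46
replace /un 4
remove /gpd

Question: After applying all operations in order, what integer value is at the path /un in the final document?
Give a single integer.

Answer: 4

Derivation:
After op 1 (remove /jpn): {"g":15,"n":21}
After op 2 (remove /n): {"g":15}
After op 3 (replace /g 3): {"g":3}
After op 4 (replace /g 81): {"g":81}
After op 5 (add /g 12): {"g":12}
After op 6 (add /g 22): {"g":22}
After op 7 (replace /g 95): {"g":95}
After op 8 (remove /g): {}
After op 9 (add /hsq 34): {"hsq":34}
After op 10 (add /l 96): {"hsq":34,"l":96}
After op 11 (add /zh 15): {"hsq":34,"l":96,"zh":15}
After op 12 (remove /zh): {"hsq":34,"l":96}
After op 13 (add /u 55): {"hsq":34,"l":96,"u":55}
After op 14 (add /gpd 14): {"gpd":14,"hsq":34,"l":96,"u":55}
After op 15 (remove /l): {"gpd":14,"hsq":34,"u":55}
After op 16 (replace /gpd 99): {"gpd":99,"hsq":34,"u":55}
After op 17 (replace /u 23): {"gpd":99,"hsq":34,"u":23}
After op 18 (add /un 59): {"gpd":99,"hsq":34,"u":23,"un":59}
After op 19 (add /i 46): {"gpd":99,"hsq":34,"i":46,"u":23,"un":59}
After op 20 (replace /un 4): {"gpd":99,"hsq":34,"i":46,"u":23,"un":4}
After op 21 (remove /gpd): {"hsq":34,"i":46,"u":23,"un":4}
Value at /un: 4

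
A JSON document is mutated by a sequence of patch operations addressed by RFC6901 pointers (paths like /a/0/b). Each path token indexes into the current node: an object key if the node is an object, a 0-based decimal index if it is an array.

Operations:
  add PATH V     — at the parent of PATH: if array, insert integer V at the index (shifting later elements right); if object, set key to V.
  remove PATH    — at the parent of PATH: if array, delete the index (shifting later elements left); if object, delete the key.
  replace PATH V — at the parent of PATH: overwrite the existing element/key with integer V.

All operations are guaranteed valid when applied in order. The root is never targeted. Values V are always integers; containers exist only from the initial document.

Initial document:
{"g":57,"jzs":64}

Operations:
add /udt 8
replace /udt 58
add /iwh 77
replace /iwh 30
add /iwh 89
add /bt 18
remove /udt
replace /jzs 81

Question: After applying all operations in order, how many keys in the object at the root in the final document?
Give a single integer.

Answer: 4

Derivation:
After op 1 (add /udt 8): {"g":57,"jzs":64,"udt":8}
After op 2 (replace /udt 58): {"g":57,"jzs":64,"udt":58}
After op 3 (add /iwh 77): {"g":57,"iwh":77,"jzs":64,"udt":58}
After op 4 (replace /iwh 30): {"g":57,"iwh":30,"jzs":64,"udt":58}
After op 5 (add /iwh 89): {"g":57,"iwh":89,"jzs":64,"udt":58}
After op 6 (add /bt 18): {"bt":18,"g":57,"iwh":89,"jzs":64,"udt":58}
After op 7 (remove /udt): {"bt":18,"g":57,"iwh":89,"jzs":64}
After op 8 (replace /jzs 81): {"bt":18,"g":57,"iwh":89,"jzs":81}
Size at the root: 4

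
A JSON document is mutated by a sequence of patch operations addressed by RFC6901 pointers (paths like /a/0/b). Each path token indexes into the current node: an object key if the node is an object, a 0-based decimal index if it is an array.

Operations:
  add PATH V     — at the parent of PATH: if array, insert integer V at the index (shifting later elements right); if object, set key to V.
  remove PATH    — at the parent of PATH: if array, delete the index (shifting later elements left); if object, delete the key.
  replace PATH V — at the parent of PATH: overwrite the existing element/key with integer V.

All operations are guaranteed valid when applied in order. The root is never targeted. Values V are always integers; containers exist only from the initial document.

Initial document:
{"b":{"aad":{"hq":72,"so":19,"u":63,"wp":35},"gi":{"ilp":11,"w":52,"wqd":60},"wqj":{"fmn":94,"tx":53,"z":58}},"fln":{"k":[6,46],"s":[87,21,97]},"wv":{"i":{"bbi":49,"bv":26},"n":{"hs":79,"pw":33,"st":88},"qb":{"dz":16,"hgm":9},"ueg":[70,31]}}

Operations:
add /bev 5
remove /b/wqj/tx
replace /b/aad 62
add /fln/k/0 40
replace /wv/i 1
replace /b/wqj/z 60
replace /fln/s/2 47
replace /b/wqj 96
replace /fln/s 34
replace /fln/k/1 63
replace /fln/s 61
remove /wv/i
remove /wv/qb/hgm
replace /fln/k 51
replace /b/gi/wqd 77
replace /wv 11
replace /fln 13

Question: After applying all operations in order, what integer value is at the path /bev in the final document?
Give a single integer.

After op 1 (add /bev 5): {"b":{"aad":{"hq":72,"so":19,"u":63,"wp":35},"gi":{"ilp":11,"w":52,"wqd":60},"wqj":{"fmn":94,"tx":53,"z":58}},"bev":5,"fln":{"k":[6,46],"s":[87,21,97]},"wv":{"i":{"bbi":49,"bv":26},"n":{"hs":79,"pw":33,"st":88},"qb":{"dz":16,"hgm":9},"ueg":[70,31]}}
After op 2 (remove /b/wqj/tx): {"b":{"aad":{"hq":72,"so":19,"u":63,"wp":35},"gi":{"ilp":11,"w":52,"wqd":60},"wqj":{"fmn":94,"z":58}},"bev":5,"fln":{"k":[6,46],"s":[87,21,97]},"wv":{"i":{"bbi":49,"bv":26},"n":{"hs":79,"pw":33,"st":88},"qb":{"dz":16,"hgm":9},"ueg":[70,31]}}
After op 3 (replace /b/aad 62): {"b":{"aad":62,"gi":{"ilp":11,"w":52,"wqd":60},"wqj":{"fmn":94,"z":58}},"bev":5,"fln":{"k":[6,46],"s":[87,21,97]},"wv":{"i":{"bbi":49,"bv":26},"n":{"hs":79,"pw":33,"st":88},"qb":{"dz":16,"hgm":9},"ueg":[70,31]}}
After op 4 (add /fln/k/0 40): {"b":{"aad":62,"gi":{"ilp":11,"w":52,"wqd":60},"wqj":{"fmn":94,"z":58}},"bev":5,"fln":{"k":[40,6,46],"s":[87,21,97]},"wv":{"i":{"bbi":49,"bv":26},"n":{"hs":79,"pw":33,"st":88},"qb":{"dz":16,"hgm":9},"ueg":[70,31]}}
After op 5 (replace /wv/i 1): {"b":{"aad":62,"gi":{"ilp":11,"w":52,"wqd":60},"wqj":{"fmn":94,"z":58}},"bev":5,"fln":{"k":[40,6,46],"s":[87,21,97]},"wv":{"i":1,"n":{"hs":79,"pw":33,"st":88},"qb":{"dz":16,"hgm":9},"ueg":[70,31]}}
After op 6 (replace /b/wqj/z 60): {"b":{"aad":62,"gi":{"ilp":11,"w":52,"wqd":60},"wqj":{"fmn":94,"z":60}},"bev":5,"fln":{"k":[40,6,46],"s":[87,21,97]},"wv":{"i":1,"n":{"hs":79,"pw":33,"st":88},"qb":{"dz":16,"hgm":9},"ueg":[70,31]}}
After op 7 (replace /fln/s/2 47): {"b":{"aad":62,"gi":{"ilp":11,"w":52,"wqd":60},"wqj":{"fmn":94,"z":60}},"bev":5,"fln":{"k":[40,6,46],"s":[87,21,47]},"wv":{"i":1,"n":{"hs":79,"pw":33,"st":88},"qb":{"dz":16,"hgm":9},"ueg":[70,31]}}
After op 8 (replace /b/wqj 96): {"b":{"aad":62,"gi":{"ilp":11,"w":52,"wqd":60},"wqj":96},"bev":5,"fln":{"k":[40,6,46],"s":[87,21,47]},"wv":{"i":1,"n":{"hs":79,"pw":33,"st":88},"qb":{"dz":16,"hgm":9},"ueg":[70,31]}}
After op 9 (replace /fln/s 34): {"b":{"aad":62,"gi":{"ilp":11,"w":52,"wqd":60},"wqj":96},"bev":5,"fln":{"k":[40,6,46],"s":34},"wv":{"i":1,"n":{"hs":79,"pw":33,"st":88},"qb":{"dz":16,"hgm":9},"ueg":[70,31]}}
After op 10 (replace /fln/k/1 63): {"b":{"aad":62,"gi":{"ilp":11,"w":52,"wqd":60},"wqj":96},"bev":5,"fln":{"k":[40,63,46],"s":34},"wv":{"i":1,"n":{"hs":79,"pw":33,"st":88},"qb":{"dz":16,"hgm":9},"ueg":[70,31]}}
After op 11 (replace /fln/s 61): {"b":{"aad":62,"gi":{"ilp":11,"w":52,"wqd":60},"wqj":96},"bev":5,"fln":{"k":[40,63,46],"s":61},"wv":{"i":1,"n":{"hs":79,"pw":33,"st":88},"qb":{"dz":16,"hgm":9},"ueg":[70,31]}}
After op 12 (remove /wv/i): {"b":{"aad":62,"gi":{"ilp":11,"w":52,"wqd":60},"wqj":96},"bev":5,"fln":{"k":[40,63,46],"s":61},"wv":{"n":{"hs":79,"pw":33,"st":88},"qb":{"dz":16,"hgm":9},"ueg":[70,31]}}
After op 13 (remove /wv/qb/hgm): {"b":{"aad":62,"gi":{"ilp":11,"w":52,"wqd":60},"wqj":96},"bev":5,"fln":{"k":[40,63,46],"s":61},"wv":{"n":{"hs":79,"pw":33,"st":88},"qb":{"dz":16},"ueg":[70,31]}}
After op 14 (replace /fln/k 51): {"b":{"aad":62,"gi":{"ilp":11,"w":52,"wqd":60},"wqj":96},"bev":5,"fln":{"k":51,"s":61},"wv":{"n":{"hs":79,"pw":33,"st":88},"qb":{"dz":16},"ueg":[70,31]}}
After op 15 (replace /b/gi/wqd 77): {"b":{"aad":62,"gi":{"ilp":11,"w":52,"wqd":77},"wqj":96},"bev":5,"fln":{"k":51,"s":61},"wv":{"n":{"hs":79,"pw":33,"st":88},"qb":{"dz":16},"ueg":[70,31]}}
After op 16 (replace /wv 11): {"b":{"aad":62,"gi":{"ilp":11,"w":52,"wqd":77},"wqj":96},"bev":5,"fln":{"k":51,"s":61},"wv":11}
After op 17 (replace /fln 13): {"b":{"aad":62,"gi":{"ilp":11,"w":52,"wqd":77},"wqj":96},"bev":5,"fln":13,"wv":11}
Value at /bev: 5

Answer: 5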